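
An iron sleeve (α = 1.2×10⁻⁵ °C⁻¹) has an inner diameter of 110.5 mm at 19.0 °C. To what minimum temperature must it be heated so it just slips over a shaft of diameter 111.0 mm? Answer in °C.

Required Δd = 111.0 − 110.5 = 0.5 mm
Δd = αd₀ΔT ⇒ ΔT = Δd/(αd₀) = 0.5 / (1.2×10⁻⁵ × 110.5) = 377.07 K
T_min = 19.0 + 377.07 = 396.07 °C

T = 396 °C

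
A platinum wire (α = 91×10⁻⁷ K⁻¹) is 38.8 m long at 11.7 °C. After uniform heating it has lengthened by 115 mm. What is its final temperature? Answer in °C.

T = 337 °C

ΔL = αL₀ΔT ⇒ ΔT = ΔL / (αL₀)
ΔT = 115×10⁻³ m / (91×10⁻⁷ × 38.8 m) = 325.71 K
T = 11.7 + 325.71 = 337.41 °C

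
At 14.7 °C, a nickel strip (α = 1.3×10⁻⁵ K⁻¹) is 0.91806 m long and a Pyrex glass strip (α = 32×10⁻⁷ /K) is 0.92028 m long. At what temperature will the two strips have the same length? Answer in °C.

T = 261.6 °C

L₁(1 + α₁ΔT) = L₂(1 + α₂ΔT) ⇒ ΔT = (L₂ − L₁)/(α₁L₁ − α₂L₂)
L₂ − L₁ = 0.92028 − 0.91806 = 2.22×10⁻³ m
α₁L₁ − α₂L₂ = 1.3×10⁻⁵×0.91806 − 32×10⁻⁷×0.92028 = 8.989884×10⁻⁶ m/K
ΔT = 2.22×10⁻³ / 8.989884×10⁻⁶ = 246.944 K
T = 14.7 + 246.944 = 261.644 °C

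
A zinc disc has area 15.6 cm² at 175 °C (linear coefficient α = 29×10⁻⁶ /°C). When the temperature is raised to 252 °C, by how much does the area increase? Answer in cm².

Area coefficient ≈ 2α; |ΔT| = 77 K
ΔA = 2αA₀ΔT = 2(29×10⁻⁶)(15.6)(77) = 0.0697 cm²

ΔA = 0.0697 cm²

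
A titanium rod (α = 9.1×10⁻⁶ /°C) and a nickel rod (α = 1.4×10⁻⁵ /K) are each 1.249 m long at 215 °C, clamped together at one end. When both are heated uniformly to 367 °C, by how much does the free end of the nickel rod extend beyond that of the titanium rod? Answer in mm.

0.930 mm

ΔT = 152 K
titanium: ΔL = 9.1×10⁻⁶ × 1.249 m × 152 = 1.7276×10⁻³ m = 1.7276 mm
nickel: ΔL = 1.4×10⁻⁵ × 1.249 m × 152 = 2.6579×10⁻³ m = 2.6579 mm
difference = 2.6579 − 1.7276 = 0.9303 mm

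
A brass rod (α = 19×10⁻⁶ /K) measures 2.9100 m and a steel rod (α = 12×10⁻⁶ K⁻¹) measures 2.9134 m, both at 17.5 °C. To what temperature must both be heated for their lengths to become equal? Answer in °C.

Equal length when α₁L₁ΔT − α₂L₂ΔT = L₂ − L₁ = 3.40×10⁻³ m
α₁L₁ = 5.529×10⁻⁵, α₂L₂ = 3.49608×10⁻⁵ → Δ(αL) = 2.03292×10⁻⁵ m/K
ΔT = 3.40×10⁻³ / 2.03292×10⁻⁵ = 167.247 K, so T = 17.5 + 167.247 = 184.747 °C

T = 184.7 °C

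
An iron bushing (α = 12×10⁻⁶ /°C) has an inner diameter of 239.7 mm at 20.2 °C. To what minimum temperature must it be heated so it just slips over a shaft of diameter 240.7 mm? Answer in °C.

T = 368 °C

Required Δd = 240.7 − 239.7 = 1.0 mm
Δd = αd₀ΔT ⇒ ΔT = Δd/(αd₀) = 1.0 / (12×10⁻⁶ × 239.7) = 347.66 K
T_min = 20.2 + 347.66 = 367.86 °C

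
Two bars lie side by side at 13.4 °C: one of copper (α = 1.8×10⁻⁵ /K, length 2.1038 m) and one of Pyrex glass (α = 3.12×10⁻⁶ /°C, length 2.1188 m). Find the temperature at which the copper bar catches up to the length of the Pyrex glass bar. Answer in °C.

L₁(1 + α₁ΔT) = L₂(1 + α₂ΔT) ⇒ ΔT = (L₂ − L₁)/(α₁L₁ − α₂L₂)
L₂ − L₁ = 2.1188 − 2.1038 = 1.50×10⁻² m
α₁L₁ − α₂L₂ = 1.8×10⁻⁵×2.1038 − 3.12×10⁻⁶×2.1188 = 3.1257744×10⁻⁵ m/K
ΔT = 1.50×10⁻² / 3.1257744×10⁻⁵ = 479.881 K
T = 13.4 + 479.881 = 493.281 °C

T = 493.3 °C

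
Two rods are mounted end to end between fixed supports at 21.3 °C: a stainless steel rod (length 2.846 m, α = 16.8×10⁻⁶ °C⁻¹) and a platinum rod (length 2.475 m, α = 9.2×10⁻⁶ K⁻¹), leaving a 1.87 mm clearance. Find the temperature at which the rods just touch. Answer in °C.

Gap closes when ΔL₁ + ΔL₂ = 1.87 mm = 1.87×10⁻³ m
(α₁L₁ + α₂L₂)ΔT = g
α₁L₁ + α₂L₂ = 16.8×10⁻⁶×2.846 + 9.2×10⁻⁶×2.475 = 7.05828×10⁻⁵ m/K
ΔT = 1.87×10⁻³ / 7.05828×10⁻⁵ = 26.494 K
T = 21.3 + 26.494 = 47.794 °C

T = 47.8 °C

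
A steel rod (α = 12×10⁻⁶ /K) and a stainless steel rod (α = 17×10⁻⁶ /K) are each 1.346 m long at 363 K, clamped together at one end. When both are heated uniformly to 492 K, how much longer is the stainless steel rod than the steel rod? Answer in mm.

0.868 mm

ΔT = 129 K
steel: ΔL = 12×10⁻⁶ × 1.346 m × 129 = 2.0836×10⁻³ m = 2.0836 mm
stainless steel: ΔL = 17×10⁻⁶ × 1.346 m × 129 = 2.9518×10⁻³ m = 2.9518 mm
difference = 2.9518 − 2.0836 = 0.8682 mm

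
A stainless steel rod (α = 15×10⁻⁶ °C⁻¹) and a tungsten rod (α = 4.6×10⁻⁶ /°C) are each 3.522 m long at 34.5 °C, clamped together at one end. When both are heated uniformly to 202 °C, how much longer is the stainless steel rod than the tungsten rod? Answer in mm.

6.14 mm

ΔT = 167.5 K
stainless steel: ΔL = 15×10⁻⁶ × 3.522 m × 167.5 = 8.8490×10⁻³ m = 8.8490 mm
tungsten: ΔL = 4.6×10⁻⁶ × 3.522 m × 167.5 = 2.7137×10⁻³ m = 2.7137 mm
difference = 8.8490 − 2.7137 = 6.1353 mm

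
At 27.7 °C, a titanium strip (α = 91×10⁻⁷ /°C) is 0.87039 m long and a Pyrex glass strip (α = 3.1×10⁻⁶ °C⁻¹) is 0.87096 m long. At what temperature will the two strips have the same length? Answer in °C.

T = 136.9 °C

Equal length when α₁L₁ΔT − α₂L₂ΔT = L₂ − L₁ = 5.70×10⁻⁴ m
α₁L₁ = 7.920549×10⁻⁶, α₂L₂ = 2.699976×10⁻⁶ → Δ(αL) = 5.220573×10⁻⁶ m/K
ΔT = 5.70×10⁻⁴ / 5.220573×10⁻⁶ = 109.183 K, so T = 27.7 + 109.183 = 136.883 °C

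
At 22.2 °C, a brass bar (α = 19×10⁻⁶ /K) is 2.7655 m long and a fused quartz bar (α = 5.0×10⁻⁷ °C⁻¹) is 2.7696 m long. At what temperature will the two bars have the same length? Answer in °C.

Equal length when α₁L₁ΔT − α₂L₂ΔT = L₂ − L₁ = 4.10×10⁻³ m
α₁L₁ = 5.25445×10⁻⁵, α₂L₂ = 1.3848×10⁻⁶ → Δ(αL) = 5.11597×10⁻⁵ m/K
ΔT = 4.10×10⁻³ / 5.11597×10⁻⁵ = 80.141 K, so T = 22.2 + 80.141 = 102.341 °C

T = 102.3 °C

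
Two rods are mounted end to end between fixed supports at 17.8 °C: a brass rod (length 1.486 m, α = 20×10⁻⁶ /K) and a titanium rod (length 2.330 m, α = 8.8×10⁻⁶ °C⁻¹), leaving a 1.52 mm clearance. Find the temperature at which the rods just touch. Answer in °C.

T = 48.1 °C

α₁L₁ = 2.972×10⁻⁵ m/K, α₂L₂ = 2.0504×10⁻⁵ m/K → total 5.0224×10⁻⁵ m/K
ΔT = g/(α₁L₁+α₂L₂) = 1.52×10⁻³ / 5.0224×10⁻⁵ = 30.264 K
T = 17.8 + 30.264 = 48.064 °C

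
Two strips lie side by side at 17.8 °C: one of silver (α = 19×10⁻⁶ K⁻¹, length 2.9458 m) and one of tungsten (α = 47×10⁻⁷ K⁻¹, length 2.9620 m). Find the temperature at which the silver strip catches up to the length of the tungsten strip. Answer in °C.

T = 403.1 °C

L₁(1 + α₁ΔT) = L₂(1 + α₂ΔT) ⇒ ΔT = (L₂ − L₁)/(α₁L₁ − α₂L₂)
L₂ − L₁ = 2.9620 − 2.9458 = 1.62×10⁻² m
α₁L₁ − α₂L₂ = 19×10⁻⁶×2.9458 − 47×10⁻⁷×2.9620 = 4.20488×10⁻⁵ m/K
ΔT = 1.62×10⁻² / 4.20488×10⁻⁵ = 385.267 K
T = 17.8 + 385.267 = 403.067 °C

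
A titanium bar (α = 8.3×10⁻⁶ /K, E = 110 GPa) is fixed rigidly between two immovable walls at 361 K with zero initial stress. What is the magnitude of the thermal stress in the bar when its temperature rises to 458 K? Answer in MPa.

Fully constrained: the free strain ε = αΔT is blocked, so σ = Eε = EαΔT.
|ΔT| = 97 K
σ = 110×10⁹ × 8.3×10⁻⁶ × 97 = 8.86×10⁷ Pa

σ = 88.6 MPa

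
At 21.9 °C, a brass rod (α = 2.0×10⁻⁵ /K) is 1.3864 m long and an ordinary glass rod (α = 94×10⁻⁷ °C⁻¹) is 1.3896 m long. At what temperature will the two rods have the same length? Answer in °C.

T = 240.1 °C

Equal length when α₁L₁ΔT − α₂L₂ΔT = L₂ − L₁ = 3.20×10⁻³ m
α₁L₁ = 2.7728×10⁻⁵, α₂L₂ = 1.306224×10⁻⁵ → Δ(αL) = 1.466576×10⁻⁵ m/K
ΔT = 3.20×10⁻³ / 1.466576×10⁻⁵ = 218.195 K, so T = 21.9 + 218.195 = 240.095 °C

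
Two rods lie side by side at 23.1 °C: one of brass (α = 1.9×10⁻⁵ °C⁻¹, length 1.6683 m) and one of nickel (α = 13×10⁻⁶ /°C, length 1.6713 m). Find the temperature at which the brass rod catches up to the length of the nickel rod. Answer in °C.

T = 324.0 °C

L₁(1 + α₁ΔT) = L₂(1 + α₂ΔT) ⇒ ΔT = (L₂ − L₁)/(α₁L₁ − α₂L₂)
L₂ − L₁ = 1.6713 − 1.6683 = 3.00×10⁻³ m
α₁L₁ − α₂L₂ = 1.9×10⁻⁵×1.6683 − 13×10⁻⁶×1.6713 = 9.9708×10⁻⁶ m/K
ΔT = 3.00×10⁻³ / 9.9708×10⁻⁶ = 300.879 K
T = 23.1 + 300.879 = 323.979 °C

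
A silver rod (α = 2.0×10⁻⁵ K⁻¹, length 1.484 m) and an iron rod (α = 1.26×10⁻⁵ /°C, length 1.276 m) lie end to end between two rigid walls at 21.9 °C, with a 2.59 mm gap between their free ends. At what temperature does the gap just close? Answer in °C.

T = 78.5 °C

α₁L₁ = 2.968×10⁻⁵ m/K, α₂L₂ = 1.60776×10⁻⁵ m/K → total 4.57576×10⁻⁵ m/K
ΔT = g/(α₁L₁+α₂L₂) = 2.59×10⁻³ / 4.57576×10⁻⁵ = 56.603 K
T = 21.9 + 56.603 = 78.503 °C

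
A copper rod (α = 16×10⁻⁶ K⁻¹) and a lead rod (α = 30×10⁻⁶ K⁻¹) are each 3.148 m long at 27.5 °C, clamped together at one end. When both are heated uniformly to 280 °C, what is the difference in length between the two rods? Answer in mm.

ΔT = 252.5 K
copper: ΔL = 16×10⁻⁶ × 3.148 m × 252.5 = 1.2718×10⁻² m = 12.718 mm
lead: ΔL = 30×10⁻⁶ × 3.148 m × 252.5 = 2.3846×10⁻² m = 23.846 mm
difference = 23.846 − 12.718 = 11.128 mm

11.1 mm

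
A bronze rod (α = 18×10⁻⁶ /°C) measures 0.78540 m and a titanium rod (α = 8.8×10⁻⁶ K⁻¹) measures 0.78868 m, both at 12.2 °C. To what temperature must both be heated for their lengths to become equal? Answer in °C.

T = 468.0 °C

Equal length when α₁L₁ΔT − α₂L₂ΔT = L₂ − L₁ = 3.28×10⁻³ m
α₁L₁ = 1.41372×10⁻⁵, α₂L₂ = 6.940384×10⁻⁶ → Δ(αL) = 7.196816×10⁻⁶ m/K
ΔT = 3.28×10⁻³ / 7.196816×10⁻⁶ = 455.757 K, so T = 12.2 + 455.757 = 467.957 °C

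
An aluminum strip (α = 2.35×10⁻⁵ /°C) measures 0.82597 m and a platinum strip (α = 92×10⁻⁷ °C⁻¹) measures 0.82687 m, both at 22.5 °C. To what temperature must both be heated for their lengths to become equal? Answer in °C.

L₁(1 + α₁ΔT) = L₂(1 + α₂ΔT) ⇒ ΔT = (L₂ − L₁)/(α₁L₁ − α₂L₂)
L₂ − L₁ = 0.82687 − 0.82597 = 9.00×10⁻⁴ m
α₁L₁ − α₂L₂ = 2.35×10⁻⁵×0.82597 − 92×10⁻⁷×0.82687 = 1.1803091×10⁻⁵ m/K
ΔT = 9.00×10⁻⁴ / 1.1803091×10⁻⁵ = 76.2512 K
T = 22.5 + 76.2512 = 98.7512 °C

T = 98.75 °C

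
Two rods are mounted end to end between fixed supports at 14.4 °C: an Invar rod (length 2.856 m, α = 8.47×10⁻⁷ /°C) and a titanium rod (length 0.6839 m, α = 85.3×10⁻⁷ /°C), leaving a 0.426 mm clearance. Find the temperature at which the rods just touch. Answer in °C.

Gap closes when ΔL₁ + ΔL₂ = 0.426 mm = 4.26×10⁻⁴ m
(α₁L₁ + α₂L₂)ΔT = g
α₁L₁ + α₂L₂ = 8.47×10⁻⁷×2.856 + 85.3×10⁻⁷×0.6839 = 8.252699×10⁻⁶ m/K
ΔT = 4.26×10⁻⁴ / 8.252699×10⁻⁶ = 51.619 K
T = 14.4 + 51.619 = 66.019 °C

T = 66.0 °C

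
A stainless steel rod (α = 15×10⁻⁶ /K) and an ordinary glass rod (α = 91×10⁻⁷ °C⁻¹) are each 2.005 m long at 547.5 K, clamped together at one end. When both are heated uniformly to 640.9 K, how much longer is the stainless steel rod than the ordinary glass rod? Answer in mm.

ΔT = 93.4 K
stainless steel: ΔL = 15×10⁻⁶ × 2.005 m × 93.4 = 2.8090×10⁻³ m = 2.8090 mm
ordinary glass: ΔL = 91×10⁻⁷ × 2.005 m × 93.4 = 1.7041×10⁻³ m = 1.7041 mm
difference = 2.8090 − 1.7041 = 1.1049 mm

1.10 mm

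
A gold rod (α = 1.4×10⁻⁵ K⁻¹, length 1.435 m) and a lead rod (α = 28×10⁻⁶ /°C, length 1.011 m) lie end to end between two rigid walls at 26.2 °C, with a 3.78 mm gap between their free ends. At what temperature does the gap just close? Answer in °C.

Gap closes when ΔL₁ + ΔL₂ = 3.78 mm = 3.78×10⁻³ m
(α₁L₁ + α₂L₂)ΔT = g
α₁L₁ + α₂L₂ = 1.4×10⁻⁵×1.435 + 28×10⁻⁶×1.011 = 4.8398×10⁻⁵ m/K
ΔT = 3.78×10⁻³ / 4.8398×10⁻⁵ = 78.10 K
T = 26.2 + 78.10 = 104.30 °C

T = 104 °C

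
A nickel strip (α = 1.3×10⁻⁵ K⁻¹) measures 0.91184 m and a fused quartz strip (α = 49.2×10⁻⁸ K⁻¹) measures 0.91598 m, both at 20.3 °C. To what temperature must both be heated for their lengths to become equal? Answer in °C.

T = 383.4 °C

Equal length when α₁L₁ΔT − α₂L₂ΔT = L₂ − L₁ = 4.14×10⁻³ m
α₁L₁ = 1.185392×10⁻⁵, α₂L₂ = 4.5066216×10⁻⁷ → Δ(αL) = 1.140325784×10⁻⁵ m/K
ΔT = 4.14×10⁻³ / 1.140325784×10⁻⁵ = 363.054 K, so T = 20.3 + 363.054 = 383.354 °C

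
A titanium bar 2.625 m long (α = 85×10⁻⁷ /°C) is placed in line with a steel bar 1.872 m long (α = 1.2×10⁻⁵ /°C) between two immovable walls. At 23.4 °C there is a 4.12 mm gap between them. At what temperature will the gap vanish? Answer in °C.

T = 115 °C

α₁L₁ = 2.23125×10⁻⁵ m/K, α₂L₂ = 2.2464×10⁻⁵ m/K → total 4.47765×10⁻⁵ m/K
ΔT = g/(α₁L₁+α₂L₂) = 4.12×10⁻³ / 4.47765×10⁻⁵ = 92.01 K
T = 23.4 + 92.01 = 115.41 °C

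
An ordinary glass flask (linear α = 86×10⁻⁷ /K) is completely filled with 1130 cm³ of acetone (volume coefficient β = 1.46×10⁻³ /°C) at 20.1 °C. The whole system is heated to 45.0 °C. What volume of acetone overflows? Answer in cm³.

The flask also expands: β_container ≈ 3α = 2.58×10⁻⁵ /K
Net overflow = V₀(β_liq − 3α_cont)ΔT
β − 3α = 1.46×10⁻³ − 2.58×10⁻⁵ = 1.4342×10⁻³ /K; ΔT = 24.9 K
ΔV = 1130 × 1.4342×10⁻³ × 24.9 = 40.4 cm³

40.4 cm³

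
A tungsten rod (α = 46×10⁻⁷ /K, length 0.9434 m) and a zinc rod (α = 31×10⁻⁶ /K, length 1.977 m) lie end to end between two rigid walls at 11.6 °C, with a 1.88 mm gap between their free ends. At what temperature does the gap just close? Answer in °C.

T = 40.2 °C

α₁L₁ = 4.33964×10⁻⁶ m/K, α₂L₂ = 6.1287×10⁻⁵ m/K → total 6.562664×10⁻⁵ m/K
ΔT = g/(α₁L₁+α₂L₂) = 1.88×10⁻³ / 6.562664×10⁻⁵ = 28.647 K
T = 11.6 + 28.647 = 40.247 °C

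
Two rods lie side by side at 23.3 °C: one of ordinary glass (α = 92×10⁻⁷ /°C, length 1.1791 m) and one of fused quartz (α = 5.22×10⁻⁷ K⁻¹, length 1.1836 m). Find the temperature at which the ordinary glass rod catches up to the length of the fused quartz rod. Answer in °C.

T = 463.2 °C

Equal length when α₁L₁ΔT − α₂L₂ΔT = L₂ − L₁ = 4.50×10⁻³ m
α₁L₁ = 1.084772×10⁻⁵, α₂L₂ = 6.178392×10⁻⁷ → Δ(αL) = 1.02298808×10⁻⁵ m/K
ΔT = 4.50×10⁻³ / 1.02298808×10⁻⁵ = 439.888 K, so T = 23.3 + 439.888 = 463.188 °C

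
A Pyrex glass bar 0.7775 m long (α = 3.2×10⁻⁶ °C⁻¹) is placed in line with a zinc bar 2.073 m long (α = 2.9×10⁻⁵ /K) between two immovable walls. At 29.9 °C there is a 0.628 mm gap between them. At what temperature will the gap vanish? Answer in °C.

T = 39.9 °C

α₁L₁ = 2.488×10⁻⁶ m/K, α₂L₂ = 6.0117×10⁻⁵ m/K → total 6.2605×10⁻⁵ m/K
ΔT = g/(α₁L₁+α₂L₂) = 6.28×10⁻⁴ / 6.2605×10⁻⁵ = 10.031 K
T = 29.9 + 10.031 = 39.931 °C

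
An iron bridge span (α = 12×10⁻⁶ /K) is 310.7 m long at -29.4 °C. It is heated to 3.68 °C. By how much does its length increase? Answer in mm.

ΔL = 123 mm

|ΔT| = |3.68 − (-29.4)| = 33.08 K
ΔL = αL₀ΔT = (12×10⁻⁶)(310.7)(33.08) = 1.23×10⁻¹ m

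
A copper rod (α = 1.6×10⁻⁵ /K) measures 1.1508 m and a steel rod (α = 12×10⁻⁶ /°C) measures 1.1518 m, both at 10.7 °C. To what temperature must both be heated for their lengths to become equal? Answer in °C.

T = 228.5 °C

Equal length when α₁L₁ΔT − α₂L₂ΔT = L₂ − L₁ = 1.00×10⁻³ m
α₁L₁ = 1.84128×10⁻⁵, α₂L₂ = 1.38216×10⁻⁵ → Δ(αL) = 4.5912×10⁻⁶ m/K
ΔT = 1.00×10⁻³ / 4.5912×10⁻⁶ = 217.808 K, so T = 10.7 + 217.808 = 228.508 °C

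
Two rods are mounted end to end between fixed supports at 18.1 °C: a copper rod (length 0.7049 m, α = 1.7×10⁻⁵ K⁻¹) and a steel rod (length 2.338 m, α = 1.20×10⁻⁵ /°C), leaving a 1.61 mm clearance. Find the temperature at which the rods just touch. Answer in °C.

Gap closes when ΔL₁ + ΔL₂ = 1.61 mm = 1.61×10⁻³ m
(α₁L₁ + α₂L₂)ΔT = g
α₁L₁ + α₂L₂ = 1.7×10⁻⁵×0.7049 + 1.20×10⁻⁵×2.338 = 4.00393×10⁻⁵ m/K
ΔT = 1.61×10⁻³ / 4.00393×10⁻⁵ = 40.210 K
T = 18.1 + 40.210 = 58.310 °C

T = 58.3 °C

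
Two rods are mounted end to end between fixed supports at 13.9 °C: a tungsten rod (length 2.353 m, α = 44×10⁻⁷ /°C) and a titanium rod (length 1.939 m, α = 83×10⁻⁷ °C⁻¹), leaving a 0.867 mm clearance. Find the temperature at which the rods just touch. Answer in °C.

α₁L₁ = 1.03532×10⁻⁵ m/K, α₂L₂ = 1.60937×10⁻⁵ m/K → total 2.64469×10⁻⁵ m/K
ΔT = g/(α₁L₁+α₂L₂) = 8.67×10⁻⁴ / 2.64469×10⁻⁵ = 32.783 K
T = 13.9 + 32.783 = 46.683 °C

T = 46.7 °C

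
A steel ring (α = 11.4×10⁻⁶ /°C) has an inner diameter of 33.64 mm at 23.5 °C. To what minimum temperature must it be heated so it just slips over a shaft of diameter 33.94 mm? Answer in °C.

T = 806 °C

Required Δd = 33.94 − 33.64 = 0.30 mm
Δd = αd₀ΔT ⇒ ΔT = Δd/(αd₀) = 0.30 / (11.4×10⁻⁶ × 33.64) = 782.28 K
T_min = 23.5 + 782.28 = 805.78 °C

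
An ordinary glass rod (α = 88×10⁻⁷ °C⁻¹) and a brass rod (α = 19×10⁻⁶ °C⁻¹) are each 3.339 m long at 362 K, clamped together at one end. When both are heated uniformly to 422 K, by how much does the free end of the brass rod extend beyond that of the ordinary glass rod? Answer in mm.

ΔT = 60 K
ordinary glass: ΔL = 88×10⁻⁷ × 3.339 m × 60 = 1.7630×10⁻³ m = 1.7630 mm
brass: ΔL = 19×10⁻⁶ × 3.339 m × 60 = 3.8065×10⁻³ m = 3.8065 mm
difference = 3.8065 − 1.7630 = 2.0435 mm

2.04 mm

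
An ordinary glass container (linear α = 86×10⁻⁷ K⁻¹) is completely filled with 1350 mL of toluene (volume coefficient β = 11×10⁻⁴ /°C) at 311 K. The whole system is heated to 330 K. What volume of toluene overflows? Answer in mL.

27.6 mL

The container also expands: β_container ≈ 3α = 2.58×10⁻⁵ /K
Net overflow = V₀(β_liq − 3α_cont)ΔT
β − 3α = 1.10×10⁻³ − 2.58×10⁻⁵ = 1.0742×10⁻³ /K; ΔT = 19 K
ΔV = 1350 × 1.0742×10⁻³ × 19 = 27.6 mL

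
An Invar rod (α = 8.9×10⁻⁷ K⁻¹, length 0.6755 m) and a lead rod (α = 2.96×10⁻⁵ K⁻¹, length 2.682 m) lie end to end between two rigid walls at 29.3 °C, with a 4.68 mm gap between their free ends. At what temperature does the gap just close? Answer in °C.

T = 87.8 °C

α₁L₁ = 6.01195×10⁻⁷ m/K, α₂L₂ = 7.93872×10⁻⁵ m/K → total 7.9988395×10⁻⁵ m/K
ΔT = g/(α₁L₁+α₂L₂) = 4.68×10⁻³ / 7.9988395×10⁻⁵ = 58.508 K
T = 29.3 + 58.508 = 87.808 °C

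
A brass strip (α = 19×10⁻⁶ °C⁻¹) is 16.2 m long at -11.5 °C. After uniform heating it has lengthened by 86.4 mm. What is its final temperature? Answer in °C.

ΔL = αL₀ΔT ⇒ ΔT = ΔL / (αL₀)
ΔT = 86.4×10⁻³ m / (19×10⁻⁶ × 16.2 m) = 280.70 K
T = -11.5 + 280.70 = 269.20 °C

T = 269 °C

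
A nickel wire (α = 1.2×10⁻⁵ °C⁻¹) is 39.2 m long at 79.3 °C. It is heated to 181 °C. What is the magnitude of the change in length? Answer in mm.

ΔL = 47.8 mm

|ΔT| = |181 − 79.3| = 101.7 K
ΔL = αL₀ΔT = (1.2×10⁻⁵)(39.2)(101.7) = 4.78×10⁻² m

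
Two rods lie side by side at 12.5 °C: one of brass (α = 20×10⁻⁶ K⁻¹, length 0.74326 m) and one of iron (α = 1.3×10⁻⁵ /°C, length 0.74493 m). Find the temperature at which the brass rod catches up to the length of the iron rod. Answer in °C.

T = 334.8 °C

Equal length when α₁L₁ΔT − α₂L₂ΔT = L₂ − L₁ = 1.67×10⁻³ m
α₁L₁ = 1.48652×10⁻⁵, α₂L₂ = 9.68409×10⁻⁶ → Δ(αL) = 5.18111×10⁻⁶ m/K
ΔT = 1.67×10⁻³ / 5.18111×10⁻⁶ = 322.325 K, so T = 12.5 + 322.325 = 334.825 °C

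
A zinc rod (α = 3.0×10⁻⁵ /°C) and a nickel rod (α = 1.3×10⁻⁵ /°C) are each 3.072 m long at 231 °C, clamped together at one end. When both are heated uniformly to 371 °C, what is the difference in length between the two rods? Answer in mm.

ΔT = 140 K
zinc: ΔL = 3.0×10⁻⁵ × 3.072 m × 140 = 1.2902×10⁻² m = 12.902 mm
nickel: ΔL = 1.3×10⁻⁵ × 3.072 m × 140 = 5.5910×10⁻³ m = 5.5910 mm
difference = 12.902 − 5.5910 = 7.311 mm

7.31 mm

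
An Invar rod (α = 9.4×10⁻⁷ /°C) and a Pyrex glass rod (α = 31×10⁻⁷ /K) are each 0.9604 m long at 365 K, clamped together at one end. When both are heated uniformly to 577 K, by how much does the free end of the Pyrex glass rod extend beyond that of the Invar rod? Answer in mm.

0.440 mm

ΔT = 212 K
Invar: ΔL = 9.4×10⁻⁷ × 0.9604 m × 212 = 1.9139×10⁻⁴ m = 0.19139 mm
Pyrex glass: ΔL = 31×10⁻⁷ × 0.9604 m × 212 = 6.3117×10⁻⁴ m = 0.63117 mm
difference = 0.63117 − 0.19139 = 0.43978 mm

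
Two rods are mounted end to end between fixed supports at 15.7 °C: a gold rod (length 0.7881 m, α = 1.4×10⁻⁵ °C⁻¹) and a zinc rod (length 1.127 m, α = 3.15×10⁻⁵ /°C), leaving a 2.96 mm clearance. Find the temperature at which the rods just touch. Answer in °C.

α₁L₁ = 1.10334×10⁻⁵ m/K, α₂L₂ = 3.55005×10⁻⁵ m/K → total 4.65339×10⁻⁵ m/K
ΔT = g/(α₁L₁+α₂L₂) = 2.96×10⁻³ / 4.65339×10⁻⁵ = 63.610 K
T = 15.7 + 63.610 = 79.310 °C

T = 79.3 °C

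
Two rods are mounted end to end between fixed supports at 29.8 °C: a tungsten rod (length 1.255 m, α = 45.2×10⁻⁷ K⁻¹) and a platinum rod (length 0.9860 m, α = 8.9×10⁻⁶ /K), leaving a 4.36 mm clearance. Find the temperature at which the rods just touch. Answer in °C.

T = 332 °C

α₁L₁ = 5.6726×10⁻⁶ m/K, α₂L₂ = 8.7754×10⁻⁶ m/K → total 1.4448×10⁻⁵ m/K
ΔT = g/(α₁L₁+α₂L₂) = 4.36×10⁻³ / 1.4448×10⁻⁵ = 301.77 K
T = 29.8 + 301.77 = 331.57 °C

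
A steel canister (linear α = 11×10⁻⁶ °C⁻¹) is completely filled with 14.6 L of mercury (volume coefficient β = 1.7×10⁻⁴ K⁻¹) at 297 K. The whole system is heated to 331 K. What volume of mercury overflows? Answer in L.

0.0680 L

The canister also expands: β_container ≈ 3α = 3.3×10⁻⁵ /K
Net overflow = V₀(β_liq − 3α_cont)ΔT
β − 3α = 1.70×10⁻⁴ − 3.3×10⁻⁵ = 1.37×10⁻⁴ /K; ΔT = 34 K
ΔV = 14.6 × 1.37×10⁻⁴ × 34 = 0.0680 L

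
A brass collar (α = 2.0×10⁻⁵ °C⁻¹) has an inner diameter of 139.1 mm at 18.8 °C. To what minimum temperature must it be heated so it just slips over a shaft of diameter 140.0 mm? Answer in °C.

Required Δd = 140.0 − 139.1 = 0.9 mm
Δd = αd₀ΔT ⇒ ΔT = Δd/(αd₀) = 0.9 / (2.0×10⁻⁵ × 139.1) = 323.51 K
T_min = 18.8 + 323.51 = 342.31 °C

T = 342 °C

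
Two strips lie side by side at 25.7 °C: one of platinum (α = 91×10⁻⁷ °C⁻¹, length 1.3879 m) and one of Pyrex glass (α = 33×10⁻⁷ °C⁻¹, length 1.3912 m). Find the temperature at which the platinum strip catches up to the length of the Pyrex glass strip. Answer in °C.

Equal length when α₁L₁ΔT − α₂L₂ΔT = L₂ − L₁ = 3.30×10⁻³ m
α₁L₁ = 1.262989×10⁻⁵, α₂L₂ = 4.59096×10⁻⁶ → Δ(αL) = 8.03893×10⁻⁶ m/K
ΔT = 3.30×10⁻³ / 8.03893×10⁻⁶ = 410.502 K, so T = 25.7 + 410.502 = 436.202 °C

T = 436.2 °C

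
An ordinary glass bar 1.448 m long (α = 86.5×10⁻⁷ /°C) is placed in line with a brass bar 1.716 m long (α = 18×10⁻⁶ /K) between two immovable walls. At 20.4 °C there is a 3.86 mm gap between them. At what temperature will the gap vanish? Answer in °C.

T = 109 °C

α₁L₁ = 1.25252×10⁻⁵ m/K, α₂L₂ = 3.0888×10⁻⁵ m/K → total 4.34132×10⁻⁵ m/K
ΔT = g/(α₁L₁+α₂L₂) = 3.86×10⁻³ / 4.34132×10⁻⁵ = 88.91 K
T = 20.4 + 88.91 = 109.31 °C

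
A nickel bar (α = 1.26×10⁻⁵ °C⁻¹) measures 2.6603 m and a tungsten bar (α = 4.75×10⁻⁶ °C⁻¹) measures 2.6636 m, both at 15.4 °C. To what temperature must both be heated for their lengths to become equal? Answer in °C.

L₁(1 + α₁ΔT) = L₂(1 + α₂ΔT) ⇒ ΔT = (L₂ − L₁)/(α₁L₁ − α₂L₂)
L₂ − L₁ = 2.6636 − 2.6603 = 3.30×10⁻³ m
α₁L₁ − α₂L₂ = 1.26×10⁻⁵×2.6603 − 4.75×10⁻⁶×2.6636 = 2.086768×10⁻⁵ m/K
ΔT = 3.30×10⁻³ / 2.086768×10⁻⁵ = 158.139 K
T = 15.4 + 158.139 = 173.539 °C

T = 173.5 °C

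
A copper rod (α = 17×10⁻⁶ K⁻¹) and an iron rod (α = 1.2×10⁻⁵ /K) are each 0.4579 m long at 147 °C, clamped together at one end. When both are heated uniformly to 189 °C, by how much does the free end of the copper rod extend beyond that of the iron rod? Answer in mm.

ΔT = 42 K
copper: ΔL = 17×10⁻⁶ × 0.4579 m × 42 = 3.2694×10⁻⁴ m = 0.32694 mm
iron: ΔL = 1.2×10⁻⁵ × 0.4579 m × 42 = 2.3078×10⁻⁴ m = 0.23078 mm
difference = 0.32694 − 0.23078 = 0.09616 mm

0.0962 mm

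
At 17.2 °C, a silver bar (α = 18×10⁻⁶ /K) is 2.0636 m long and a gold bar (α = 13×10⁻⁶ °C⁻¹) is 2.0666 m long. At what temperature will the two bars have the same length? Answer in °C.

L₁(1 + α₁ΔT) = L₂(1 + α₂ΔT) ⇒ ΔT = (L₂ − L₁)/(α₁L₁ − α₂L₂)
L₂ − L₁ = 2.0666 − 2.0636 = 3.00×10⁻³ m
α₁L₁ − α₂L₂ = 18×10⁻⁶×2.0636 − 13×10⁻⁶×2.0666 = 1.0279×10⁻⁵ m/K
ΔT = 3.00×10⁻³ / 1.0279×10⁻⁵ = 291.857 K
T = 17.2 + 291.857 = 309.057 °C

T = 309.1 °C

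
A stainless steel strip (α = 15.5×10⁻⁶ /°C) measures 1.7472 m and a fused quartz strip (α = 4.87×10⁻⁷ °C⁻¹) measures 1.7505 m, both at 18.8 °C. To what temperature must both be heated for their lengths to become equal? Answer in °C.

L₁(1 + α₁ΔT) = L₂(1 + α₂ΔT) ⇒ ΔT = (L₂ − L₁)/(α₁L₁ − α₂L₂)
L₂ − L₁ = 1.7505 − 1.7472 = 3.30×10⁻³ m
α₁L₁ − α₂L₂ = 15.5×10⁻⁶×1.7472 − 4.87×10⁻⁷×1.7505 = 2.62291065×10⁻⁵ m/K
ΔT = 3.30×10⁻³ / 2.62291065×10⁻⁵ = 125.814 K
T = 18.8 + 125.814 = 144.614 °C

T = 144.6 °C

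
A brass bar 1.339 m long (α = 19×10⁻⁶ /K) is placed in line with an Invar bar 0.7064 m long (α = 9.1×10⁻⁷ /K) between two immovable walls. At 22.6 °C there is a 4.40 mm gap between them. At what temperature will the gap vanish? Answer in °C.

Gap closes when ΔL₁ + ΔL₂ = 4.40 mm = 4.40×10⁻³ m
(α₁L₁ + α₂L₂)ΔT = g
α₁L₁ + α₂L₂ = 19×10⁻⁶×1.339 + 9.1×10⁻⁷×0.7064 = 2.6083824×10⁻⁵ m/K
ΔT = 4.40×10⁻³ / 2.6083824×10⁻⁵ = 168.69 K
T = 22.6 + 168.69 = 191.29 °C

T = 191 °C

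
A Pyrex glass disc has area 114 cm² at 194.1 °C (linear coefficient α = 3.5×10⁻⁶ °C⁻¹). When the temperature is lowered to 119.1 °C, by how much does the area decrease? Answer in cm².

Area coefficient ≈ 2α; |ΔT| = 75.0 K
ΔA = 2αA₀ΔT = 2(3.5×10⁻⁶)(114)(75.0) = 0.0599 cm²

ΔA = 0.0599 cm²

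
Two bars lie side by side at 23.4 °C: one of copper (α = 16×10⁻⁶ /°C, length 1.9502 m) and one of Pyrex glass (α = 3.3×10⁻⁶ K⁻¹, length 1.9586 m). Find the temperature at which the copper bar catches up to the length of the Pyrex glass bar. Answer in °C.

Equal length when α₁L₁ΔT − α₂L₂ΔT = L₂ − L₁ = 8.40×10⁻³ m
α₁L₁ = 3.12032×10⁻⁵, α₂L₂ = 6.46338×10⁻⁶ → Δ(αL) = 2.473982×10⁻⁵ m/K
ΔT = 8.40×10⁻³ / 2.473982×10⁻⁵ = 339.534 K, so T = 23.4 + 339.534 = 362.934 °C

T = 362.9 °C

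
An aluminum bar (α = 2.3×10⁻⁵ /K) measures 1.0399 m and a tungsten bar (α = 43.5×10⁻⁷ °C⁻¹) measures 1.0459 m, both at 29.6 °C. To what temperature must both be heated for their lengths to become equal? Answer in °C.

T = 339.4 °C

Equal length when α₁L₁ΔT − α₂L₂ΔT = L₂ − L₁ = 6.00×10⁻³ m
α₁L₁ = 2.39177×10⁻⁵, α₂L₂ = 4.549665×10⁻⁶ → Δ(αL) = 1.9368035×10⁻⁵ m/K
ΔT = 6.00×10⁻³ / 1.9368035×10⁻⁵ = 309.789 K, so T = 29.6 + 309.789 = 339.389 °C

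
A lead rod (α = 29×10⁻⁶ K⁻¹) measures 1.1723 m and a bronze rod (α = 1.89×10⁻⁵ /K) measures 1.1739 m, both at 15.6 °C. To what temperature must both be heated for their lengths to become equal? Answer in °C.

T = 151.1 °C

Equal length when α₁L₁ΔT − α₂L₂ΔT = L₂ − L₁ = 1.60×10⁻³ m
α₁L₁ = 3.39967×10⁻⁵, α₂L₂ = 2.218671×10⁻⁵ → Δ(αL) = 1.180999×10⁻⁵ m/K
ΔT = 1.60×10⁻³ / 1.180999×10⁻⁵ = 135.479 K, so T = 15.6 + 135.479 = 151.079 °C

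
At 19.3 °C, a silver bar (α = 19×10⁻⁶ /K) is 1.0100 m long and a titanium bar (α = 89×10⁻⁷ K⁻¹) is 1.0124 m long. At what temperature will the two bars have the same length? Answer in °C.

T = 255.1 °C

L₁(1 + α₁ΔT) = L₂(1 + α₂ΔT) ⇒ ΔT = (L₂ − L₁)/(α₁L₁ − α₂L₂)
L₂ − L₁ = 1.0124 − 1.0100 = 2.40×10⁻³ m
α₁L₁ − α₂L₂ = 19×10⁻⁶×1.0100 − 89×10⁻⁷×1.0124 = 1.017964×10⁻⁵ m/K
ΔT = 2.40×10⁻³ / 1.017964×10⁻⁵ = 235.765 K
T = 19.3 + 235.765 = 255.065 °C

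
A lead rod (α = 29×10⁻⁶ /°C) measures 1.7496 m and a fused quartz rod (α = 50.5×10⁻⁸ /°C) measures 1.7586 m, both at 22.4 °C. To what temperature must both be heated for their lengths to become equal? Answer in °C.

Equal length when α₁L₁ΔT − α₂L₂ΔT = L₂ − L₁ = 9.00×10⁻³ m
α₁L₁ = 5.07384×10⁻⁵, α₂L₂ = 8.88093×10⁻⁷ → Δ(αL) = 4.9850307×10⁻⁵ m/K
ΔT = 9.00×10⁻³ / 4.9850307×10⁻⁵ = 180.541 K, so T = 22.4 + 180.541 = 202.941 °C

T = 202.9 °C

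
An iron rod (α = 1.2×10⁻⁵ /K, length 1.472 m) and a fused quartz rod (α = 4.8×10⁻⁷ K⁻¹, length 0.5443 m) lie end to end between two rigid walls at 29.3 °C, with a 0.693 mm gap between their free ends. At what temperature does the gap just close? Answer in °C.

T = 68.0 °C

Gap closes when ΔL₁ + ΔL₂ = 0.693 mm = 6.93×10⁻⁴ m
(α₁L₁ + α₂L₂)ΔT = g
α₁L₁ + α₂L₂ = 1.2×10⁻⁵×1.472 + 4.8×10⁻⁷×0.5443 = 1.7925264×10⁻⁵ m/K
ΔT = 6.93×10⁻⁴ / 1.7925264×10⁻⁵ = 38.661 K
T = 29.3 + 38.661 = 67.961 °C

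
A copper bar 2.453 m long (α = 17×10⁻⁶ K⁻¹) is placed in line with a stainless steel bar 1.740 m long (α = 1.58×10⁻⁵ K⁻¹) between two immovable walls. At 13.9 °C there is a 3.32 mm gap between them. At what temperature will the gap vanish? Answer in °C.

α₁L₁ = 4.1701×10⁻⁵ m/K, α₂L₂ = 2.7492×10⁻⁵ m/K → total 6.9193×10⁻⁵ m/K
ΔT = g/(α₁L₁+α₂L₂) = 3.32×10⁻³ / 6.9193×10⁻⁵ = 47.982 K
T = 13.9 + 47.982 = 61.882 °C

T = 61.9 °C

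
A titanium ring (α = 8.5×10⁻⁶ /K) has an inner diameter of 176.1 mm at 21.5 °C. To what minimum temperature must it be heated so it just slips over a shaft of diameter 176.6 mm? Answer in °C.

Required Δd = 176.6 − 176.1 = 0.5 mm
Δd = αd₀ΔT ⇒ ΔT = Δd/(αd₀) = 0.5 / (8.5×10⁻⁶ × 176.1) = 334.03 K
T_min = 21.5 + 334.03 = 355.53 °C

T = 356 °C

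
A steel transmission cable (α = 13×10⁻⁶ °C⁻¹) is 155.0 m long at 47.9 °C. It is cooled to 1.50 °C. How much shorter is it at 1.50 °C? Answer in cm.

ΔL = 9.35 cm

|ΔT| = |1.50 − 47.9| = 46.40 K
ΔL = αL₀ΔT = (13×10⁻⁶)(155.0)(46.40) = 9.35×10⁻² m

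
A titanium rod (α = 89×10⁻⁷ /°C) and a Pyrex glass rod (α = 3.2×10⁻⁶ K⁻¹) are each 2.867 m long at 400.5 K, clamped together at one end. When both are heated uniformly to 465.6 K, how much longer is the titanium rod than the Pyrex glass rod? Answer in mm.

1.06 mm

ΔT = 65.1 K
titanium: ΔL = 89×10⁻⁷ × 2.867 m × 65.1 = 1.6611×10⁻³ m = 1.6611 mm
Pyrex glass: ΔL = 3.2×10⁻⁶ × 2.867 m × 65.1 = 5.9725×10⁻⁴ m = 0.59725 mm
difference = 1.6611 − 0.59725 = 1.06385 mm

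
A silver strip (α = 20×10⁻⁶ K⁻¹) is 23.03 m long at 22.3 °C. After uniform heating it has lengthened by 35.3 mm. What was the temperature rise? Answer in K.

ΔT = 76.6 K

ΔL = αL₀ΔT ⇒ ΔT = ΔL / (αL₀)
ΔT = 35.3×10⁻³ m / (20×10⁻⁶ × 23.03 m) = 76.639 K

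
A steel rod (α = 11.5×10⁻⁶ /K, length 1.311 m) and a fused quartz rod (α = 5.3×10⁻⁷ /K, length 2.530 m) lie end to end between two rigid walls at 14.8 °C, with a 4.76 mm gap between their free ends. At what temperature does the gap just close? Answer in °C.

α₁L₁ = 1.50765×10⁻⁵ m/K, α₂L₂ = 1.3409×10⁻⁶ m/K → total 1.64174×10⁻⁵ m/K
ΔT = g/(α₁L₁+α₂L₂) = 4.76×10⁻³ / 1.64174×10⁻⁵ = 289.94 K
T = 14.8 + 289.94 = 304.74 °C

T = 305 °C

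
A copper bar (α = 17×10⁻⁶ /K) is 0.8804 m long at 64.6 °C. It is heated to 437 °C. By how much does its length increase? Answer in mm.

ΔL = 5.57 mm

|ΔT| = |437 − 64.6| = 372.4 K
ΔL = αL₀ΔT = (17×10⁻⁶)(0.8804)(372.4) = 5.57×10⁻³ m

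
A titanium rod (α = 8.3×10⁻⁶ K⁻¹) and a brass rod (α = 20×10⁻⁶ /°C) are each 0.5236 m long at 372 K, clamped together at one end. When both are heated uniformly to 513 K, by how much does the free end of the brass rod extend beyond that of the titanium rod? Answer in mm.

0.864 mm

ΔT = 141 K
titanium: ΔL = 8.3×10⁻⁶ × 0.5236 m × 141 = 6.1277×10⁻⁴ m = 0.61277 mm
brass: ΔL = 20×10⁻⁶ × 0.5236 m × 141 = 1.4766×10⁻³ m = 1.4766 mm
difference = 1.4766 − 0.61277 = 0.86383 mm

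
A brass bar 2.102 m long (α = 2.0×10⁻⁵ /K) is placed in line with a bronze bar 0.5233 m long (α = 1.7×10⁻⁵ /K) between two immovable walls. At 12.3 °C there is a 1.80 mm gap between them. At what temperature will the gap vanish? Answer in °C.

T = 47.6 °C

Gap closes when ΔL₁ + ΔL₂ = 1.80 mm = 1.80×10⁻³ m
(α₁L₁ + α₂L₂)ΔT = g
α₁L₁ + α₂L₂ = 2.0×10⁻⁵×2.102 + 1.7×10⁻⁵×0.5233 = 5.09361×10⁻⁵ m/K
ΔT = 1.80×10⁻³ / 5.09361×10⁻⁵ = 35.338 K
T = 12.3 + 35.338 = 47.638 °C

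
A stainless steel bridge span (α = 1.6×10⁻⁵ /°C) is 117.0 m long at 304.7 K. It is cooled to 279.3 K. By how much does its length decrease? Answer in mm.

ΔL = 47.5 mm

|ΔT| = |279.3 − 304.7| = 25.4 K
ΔL = αL₀ΔT = (1.6×10⁻⁵)(117.0)(25.4) = 4.75×10⁻² m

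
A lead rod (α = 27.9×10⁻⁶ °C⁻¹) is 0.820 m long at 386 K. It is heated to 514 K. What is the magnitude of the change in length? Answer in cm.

ΔL = 0.293 cm

|ΔT| = |514 − 386| = 128 K
ΔL = αL₀ΔT = (27.9×10⁻⁶)(0.820)(128) = 2.93×10⁻³ m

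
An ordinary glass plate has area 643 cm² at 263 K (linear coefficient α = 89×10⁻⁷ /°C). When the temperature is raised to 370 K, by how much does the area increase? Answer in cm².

ΔA = 1.22 cm²

Area coefficient ≈ 2α; |ΔT| = 107 K
ΔA = 2αA₀ΔT = 2(89×10⁻⁷)(643)(107) = 1.22 cm²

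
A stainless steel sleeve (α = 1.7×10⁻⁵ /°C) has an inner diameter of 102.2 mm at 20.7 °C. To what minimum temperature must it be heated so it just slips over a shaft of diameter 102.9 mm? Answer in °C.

T = 424 °C

Required Δd = 102.9 − 102.2 = 0.7 mm
Δd = αd₀ΔT ⇒ ΔT = Δd/(αd₀) = 0.7 / (1.7×10⁻⁵ × 102.2) = 402.90 K
T_min = 20.7 + 402.90 = 423.60 °C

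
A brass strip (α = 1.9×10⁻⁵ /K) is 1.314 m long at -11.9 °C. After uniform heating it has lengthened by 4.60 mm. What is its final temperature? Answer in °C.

ΔL = αL₀ΔT ⇒ ΔT = ΔL / (αL₀)
ΔT = 4.60×10⁻³ m / (1.9×10⁻⁵ × 1.314 m) = 184.25 K
T = -11.9 + 184.25 = 172.35 °C

T = 172 °C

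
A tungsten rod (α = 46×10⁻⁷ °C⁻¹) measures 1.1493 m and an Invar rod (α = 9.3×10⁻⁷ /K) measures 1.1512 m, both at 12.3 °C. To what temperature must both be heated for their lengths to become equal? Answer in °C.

T = 462.9 °C

Equal length when α₁L₁ΔT − α₂L₂ΔT = L₂ − L₁ = 1.90×10⁻³ m
α₁L₁ = 5.28678×10⁻⁶, α₂L₂ = 1.070616×10⁻⁶ → Δ(αL) = 4.216164×10⁻⁶ m/K
ΔT = 1.90×10⁻³ / 4.216164×10⁻⁶ = 450.647 K, so T = 12.3 + 450.647 = 462.947 °C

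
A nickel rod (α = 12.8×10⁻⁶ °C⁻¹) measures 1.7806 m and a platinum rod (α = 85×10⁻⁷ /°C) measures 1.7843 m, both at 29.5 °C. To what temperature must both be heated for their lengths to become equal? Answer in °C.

L₁(1 + α₁ΔT) = L₂(1 + α₂ΔT) ⇒ ΔT = (L₂ − L₁)/(α₁L₁ − α₂L₂)
L₂ − L₁ = 1.7843 − 1.7806 = 3.70×10⁻³ m
α₁L₁ − α₂L₂ = 12.8×10⁻⁶×1.7806 − 85×10⁻⁷×1.7843 = 7.62513×10⁻⁶ m/K
ΔT = 3.70×10⁻³ / 7.62513×10⁻⁶ = 485.238 K
T = 29.5 + 485.238 = 514.738 °C

T = 514.7 °C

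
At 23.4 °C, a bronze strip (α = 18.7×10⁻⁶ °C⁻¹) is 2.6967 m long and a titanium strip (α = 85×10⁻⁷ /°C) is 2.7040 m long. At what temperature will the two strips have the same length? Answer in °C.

T = 289.4 °C

Equal length when α₁L₁ΔT − α₂L₂ΔT = L₂ − L₁ = 7.30×10⁻³ m
α₁L₁ = 5.042829×10⁻⁵, α₂L₂ = 2.2984×10⁻⁵ → Δ(αL) = 2.744429×10⁻⁵ m/K
ΔT = 7.30×10⁻³ / 2.744429×10⁻⁵ = 265.993 K, so T = 23.4 + 265.993 = 289.393 °C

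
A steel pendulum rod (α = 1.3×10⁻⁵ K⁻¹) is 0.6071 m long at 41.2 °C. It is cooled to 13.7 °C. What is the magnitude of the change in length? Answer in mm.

|ΔT| = |13.7 − 41.2| = 27.5 K
ΔL = αL₀ΔT = (1.3×10⁻⁵)(0.6071)(27.5) = 2.17×10⁻⁴ m

ΔL = 0.217 mm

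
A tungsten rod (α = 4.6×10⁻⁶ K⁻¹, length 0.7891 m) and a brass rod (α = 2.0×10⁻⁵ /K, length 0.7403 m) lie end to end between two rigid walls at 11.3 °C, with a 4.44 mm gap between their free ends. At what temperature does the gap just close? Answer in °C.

α₁L₁ = 3.62986×10⁻⁶ m/K, α₂L₂ = 1.4806×10⁻⁵ m/K → total 1.843586×10⁻⁵ m/K
ΔT = g/(α₁L₁+α₂L₂) = 4.44×10⁻³ / 1.843586×10⁻⁵ = 240.83 K
T = 11.3 + 240.83 = 252.13 °C

T = 252 °C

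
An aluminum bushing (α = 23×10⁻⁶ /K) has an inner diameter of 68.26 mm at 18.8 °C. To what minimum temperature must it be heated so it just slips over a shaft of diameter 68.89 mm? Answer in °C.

T = 420 °C

Required Δd = 68.89 − 68.26 = 0.63 mm
Δd = αd₀ΔT ⇒ ΔT = Δd/(αd₀) = 0.63 / (23×10⁻⁶ × 68.26) = 401.28 K
T_min = 18.8 + 401.28 = 420.08 °C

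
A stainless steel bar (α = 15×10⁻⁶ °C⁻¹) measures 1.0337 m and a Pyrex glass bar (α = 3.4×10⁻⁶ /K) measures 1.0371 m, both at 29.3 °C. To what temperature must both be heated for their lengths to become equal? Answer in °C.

Equal length when α₁L₁ΔT − α₂L₂ΔT = L₂ − L₁ = 3.40×10⁻³ m
α₁L₁ = 1.55055×10⁻⁵, α₂L₂ = 3.52614×10⁻⁶ → Δ(αL) = 1.197936×10⁻⁵ m/K
ΔT = 3.40×10⁻³ / 1.197936×10⁻⁵ = 283.822 K, so T = 29.3 + 283.822 = 313.122 °C

T = 313.1 °C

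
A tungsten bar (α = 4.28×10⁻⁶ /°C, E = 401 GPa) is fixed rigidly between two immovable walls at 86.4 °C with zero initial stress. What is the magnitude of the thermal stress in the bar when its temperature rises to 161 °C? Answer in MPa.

σ = 128 MPa

Fully constrained: the free strain ε = αΔT is blocked, so σ = Eε = EαΔT.
|ΔT| = 74.6 K
σ = 401×10⁹ × 4.28×10⁻⁶ × 74.6 = 1.28×10⁸ Pa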